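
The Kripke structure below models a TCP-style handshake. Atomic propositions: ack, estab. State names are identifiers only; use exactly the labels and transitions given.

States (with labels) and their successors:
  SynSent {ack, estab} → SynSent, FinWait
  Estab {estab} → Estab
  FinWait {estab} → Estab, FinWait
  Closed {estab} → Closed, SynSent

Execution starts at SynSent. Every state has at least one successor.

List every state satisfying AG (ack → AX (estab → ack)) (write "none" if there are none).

States satisfying ack → AX (estab → ack): {Estab, FinWait, Closed}.
States satisfying AG (ack → AX (estab → ack)): {Estab, FinWait}.

{Estab, FinWait}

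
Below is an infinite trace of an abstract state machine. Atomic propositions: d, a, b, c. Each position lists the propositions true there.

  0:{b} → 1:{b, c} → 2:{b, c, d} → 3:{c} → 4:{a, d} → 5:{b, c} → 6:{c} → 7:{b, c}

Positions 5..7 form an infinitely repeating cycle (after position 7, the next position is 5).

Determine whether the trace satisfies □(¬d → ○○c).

Satisfied

¬d → ○○c holds at every position 0..7, and those are all positions ever visited, so □(¬d → ○○c) holds.
Positions where ¬d holds: 0, 1, 3, 5, 6, 7.
Check ○○c at each: 0→ok, 1→ok, 3→ok, 5→ok, 6→ok, 7→ok.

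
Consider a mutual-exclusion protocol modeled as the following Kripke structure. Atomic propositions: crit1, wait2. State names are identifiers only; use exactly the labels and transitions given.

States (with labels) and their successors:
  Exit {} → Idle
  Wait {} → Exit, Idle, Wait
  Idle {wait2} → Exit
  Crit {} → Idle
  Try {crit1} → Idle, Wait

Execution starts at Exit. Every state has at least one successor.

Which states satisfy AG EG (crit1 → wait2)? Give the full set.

{Exit, Wait, Idle, Crit}

States satisfying EG (crit1 → wait2): {Exit, Wait, Idle, Crit}.
States satisfying AG EG (crit1 → wait2): {Exit, Wait, Idle, Crit}.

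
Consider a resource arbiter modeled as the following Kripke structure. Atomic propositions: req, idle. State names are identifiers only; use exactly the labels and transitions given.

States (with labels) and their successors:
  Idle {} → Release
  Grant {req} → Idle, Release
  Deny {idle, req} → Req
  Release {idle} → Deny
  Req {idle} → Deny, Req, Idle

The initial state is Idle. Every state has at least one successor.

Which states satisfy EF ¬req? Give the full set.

States satisfying ¬req: {Idle, Release, Req}.
States satisfying EF ¬req: {Idle, Grant, Deny, Release, Req}.

{Idle, Grant, Deny, Release, Req}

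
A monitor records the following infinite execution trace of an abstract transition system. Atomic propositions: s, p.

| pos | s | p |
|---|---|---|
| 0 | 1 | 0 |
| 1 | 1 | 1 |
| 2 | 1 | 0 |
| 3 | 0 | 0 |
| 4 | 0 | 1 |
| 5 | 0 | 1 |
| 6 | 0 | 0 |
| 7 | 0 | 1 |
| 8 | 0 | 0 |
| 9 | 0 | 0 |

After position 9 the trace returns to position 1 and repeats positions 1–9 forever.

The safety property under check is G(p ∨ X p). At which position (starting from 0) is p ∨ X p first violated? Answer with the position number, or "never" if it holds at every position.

Check p ∨ X p at each position in order: 0 ✓, 1 ✓.
At position 2 the labels are {s} and the next position 3 has {}, so p ∨ X p is false there. This is the first violation.

2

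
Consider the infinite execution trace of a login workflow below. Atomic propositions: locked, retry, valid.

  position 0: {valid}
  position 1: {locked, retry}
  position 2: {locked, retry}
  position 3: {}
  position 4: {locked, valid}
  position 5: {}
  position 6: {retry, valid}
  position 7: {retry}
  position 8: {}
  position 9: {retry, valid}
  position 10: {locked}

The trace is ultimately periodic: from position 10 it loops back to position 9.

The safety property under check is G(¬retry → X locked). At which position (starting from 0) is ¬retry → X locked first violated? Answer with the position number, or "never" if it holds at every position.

4

Check ¬retry → X locked at each position in order: 0 ✓, 1 ✓, 2 ✓, 3 ✓.
At position 4 the labels are {locked, valid} and the next position 5 has {}, so ¬retry → X locked is false there. This is the first violation.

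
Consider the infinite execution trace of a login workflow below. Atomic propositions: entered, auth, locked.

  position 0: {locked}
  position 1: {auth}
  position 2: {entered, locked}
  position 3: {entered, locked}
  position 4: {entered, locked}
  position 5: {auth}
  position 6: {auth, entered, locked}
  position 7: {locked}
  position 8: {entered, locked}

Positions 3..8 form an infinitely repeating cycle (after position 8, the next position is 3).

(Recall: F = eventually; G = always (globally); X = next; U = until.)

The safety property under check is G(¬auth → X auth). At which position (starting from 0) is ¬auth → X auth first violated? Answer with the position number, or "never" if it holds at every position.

2

Check ¬auth → X auth at each position in order: 0 ✓, 1 ✓.
At position 2 the labels are {entered, locked} and the next position 3 has {entered, locked}, so ¬auth → X auth is false there. This is the first violation.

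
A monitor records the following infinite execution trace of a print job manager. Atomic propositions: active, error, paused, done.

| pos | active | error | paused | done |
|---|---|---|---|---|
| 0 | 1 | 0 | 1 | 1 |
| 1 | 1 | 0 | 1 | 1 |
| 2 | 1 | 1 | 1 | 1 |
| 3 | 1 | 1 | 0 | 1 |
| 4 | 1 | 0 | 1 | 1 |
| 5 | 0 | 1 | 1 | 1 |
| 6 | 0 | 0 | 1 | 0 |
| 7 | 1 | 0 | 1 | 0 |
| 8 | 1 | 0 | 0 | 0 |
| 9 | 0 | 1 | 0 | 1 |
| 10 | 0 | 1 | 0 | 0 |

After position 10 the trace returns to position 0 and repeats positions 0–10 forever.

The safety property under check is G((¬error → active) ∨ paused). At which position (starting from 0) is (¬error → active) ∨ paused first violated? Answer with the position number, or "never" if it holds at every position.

never

(¬error → active) ∨ paused holds at every position 0..10, and those are all the positions the trace ever visits, so the invariant G((¬error → active) ∨ paused) is never violated.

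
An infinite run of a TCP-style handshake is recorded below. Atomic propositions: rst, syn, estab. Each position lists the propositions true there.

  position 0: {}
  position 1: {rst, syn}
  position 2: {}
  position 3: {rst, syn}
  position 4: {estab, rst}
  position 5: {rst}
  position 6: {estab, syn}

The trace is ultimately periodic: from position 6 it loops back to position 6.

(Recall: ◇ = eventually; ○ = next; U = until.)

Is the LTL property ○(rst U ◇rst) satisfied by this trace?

Holds

The position after 0 is 1; rst U ◇rst is true there.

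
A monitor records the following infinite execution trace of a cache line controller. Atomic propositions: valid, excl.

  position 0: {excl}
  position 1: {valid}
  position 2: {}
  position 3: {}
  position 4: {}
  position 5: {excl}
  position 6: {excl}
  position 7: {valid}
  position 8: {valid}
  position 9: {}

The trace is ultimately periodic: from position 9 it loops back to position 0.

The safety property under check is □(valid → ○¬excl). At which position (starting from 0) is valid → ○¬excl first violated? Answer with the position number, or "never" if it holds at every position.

valid → ○¬excl holds at every position 0..9, and those are all the positions the trace ever visits, so the invariant □(valid → ○¬excl) is never violated.

never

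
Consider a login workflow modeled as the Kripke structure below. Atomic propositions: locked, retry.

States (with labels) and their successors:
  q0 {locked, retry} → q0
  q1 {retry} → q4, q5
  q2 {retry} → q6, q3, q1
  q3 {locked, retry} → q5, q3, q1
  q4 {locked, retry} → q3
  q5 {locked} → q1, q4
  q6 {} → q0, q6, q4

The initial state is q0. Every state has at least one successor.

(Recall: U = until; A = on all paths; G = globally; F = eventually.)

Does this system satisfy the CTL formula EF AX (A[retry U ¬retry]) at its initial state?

States satisfying AX (A[retry U ¬retry]): ∅.
States satisfying EF AX (A[retry U ¬retry]): ∅.
No suitable path/successor from q0 witnesses the formula.
q0 ∉ Sat(EF AX (A[retry U ¬retry])).

No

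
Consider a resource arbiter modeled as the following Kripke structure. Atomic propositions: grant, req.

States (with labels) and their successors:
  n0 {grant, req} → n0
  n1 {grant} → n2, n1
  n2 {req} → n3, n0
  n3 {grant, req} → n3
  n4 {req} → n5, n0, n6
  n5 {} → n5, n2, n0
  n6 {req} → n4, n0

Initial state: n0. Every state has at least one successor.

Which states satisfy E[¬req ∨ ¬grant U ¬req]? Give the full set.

States satisfying ¬req ∨ ¬grant: {n1, n2, n4, n5, n6}.
States satisfying ¬req: {n1, n5}.
States satisfying E[¬req ∨ ¬grant U ¬req]: {n1, n4, n5, n6}.

{n1, n4, n5, n6}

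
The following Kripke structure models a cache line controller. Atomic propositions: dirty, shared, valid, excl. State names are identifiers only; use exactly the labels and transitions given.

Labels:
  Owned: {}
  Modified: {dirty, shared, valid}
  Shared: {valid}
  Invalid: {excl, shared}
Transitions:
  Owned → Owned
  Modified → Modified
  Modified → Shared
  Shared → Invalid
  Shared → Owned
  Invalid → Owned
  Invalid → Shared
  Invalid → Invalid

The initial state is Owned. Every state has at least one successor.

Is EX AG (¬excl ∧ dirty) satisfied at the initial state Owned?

States satisfying AG (¬excl ∧ dirty): ∅.
States satisfying EX AG (¬excl ∧ dirty): ∅.
No suitable path/successor from Owned witnesses the formula.
Owned ∉ Sat(EX AG (¬excl ∧ dirty)).

Violated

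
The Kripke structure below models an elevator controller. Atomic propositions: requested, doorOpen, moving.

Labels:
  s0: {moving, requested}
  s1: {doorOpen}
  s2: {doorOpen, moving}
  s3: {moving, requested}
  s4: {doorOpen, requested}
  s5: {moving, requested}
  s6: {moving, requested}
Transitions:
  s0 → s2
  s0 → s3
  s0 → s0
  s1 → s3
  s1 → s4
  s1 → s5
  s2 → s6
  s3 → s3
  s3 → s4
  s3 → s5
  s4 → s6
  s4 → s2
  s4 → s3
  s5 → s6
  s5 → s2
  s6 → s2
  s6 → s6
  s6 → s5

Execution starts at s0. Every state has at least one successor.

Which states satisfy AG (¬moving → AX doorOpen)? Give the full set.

States satisfying ¬moving → AX doorOpen: {s0, s2, s3, s5, s6}.
States satisfying AG (¬moving → AX doorOpen): {s2, s5, s6}.

{s2, s5, s6}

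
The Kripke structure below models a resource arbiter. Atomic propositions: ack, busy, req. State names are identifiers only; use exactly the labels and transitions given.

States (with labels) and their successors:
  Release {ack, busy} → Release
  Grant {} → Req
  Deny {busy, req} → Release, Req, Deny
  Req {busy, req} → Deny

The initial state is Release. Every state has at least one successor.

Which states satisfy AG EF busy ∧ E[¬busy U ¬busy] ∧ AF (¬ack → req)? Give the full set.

{Grant}

States satisfying EF busy: {Release, Grant, Deny, Req}.
States satisfying AG EF busy: {Release, Grant, Deny, Req}.
States satisfying ¬busy: {Grant}.
States satisfying E[¬busy U ¬busy]: {Grant}.
States satisfying ¬ack → req: {Release, Deny, Req}.
States satisfying AF (¬ack → req): {Release, Grant, Deny, Req}.
States satisfying E[¬busy U ¬busy] ∧ AF (¬ack → req): {Grant}.
States satisfying AG EF busy ∧ E[¬busy U ¬busy] ∧ AF (¬ack → req): {Grant}.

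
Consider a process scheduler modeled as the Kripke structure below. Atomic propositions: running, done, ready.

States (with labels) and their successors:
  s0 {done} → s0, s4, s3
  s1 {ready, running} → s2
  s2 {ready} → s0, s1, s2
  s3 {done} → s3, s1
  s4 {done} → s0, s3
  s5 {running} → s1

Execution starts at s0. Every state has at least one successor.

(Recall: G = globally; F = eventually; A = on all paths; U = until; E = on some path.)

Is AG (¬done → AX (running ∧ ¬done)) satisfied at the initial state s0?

States satisfying ¬done → AX (running ∧ ¬done): {s0, s3, s4, s5}.
States satisfying AG (¬done → AX (running ∧ ¬done)): ∅.
s1 is reachable from s0 and violates ¬done → AX (running ∧ ¬done), so AG fails at s0.
s0 ∉ Sat(AG (¬done → AX (running ∧ ¬done))).

Violated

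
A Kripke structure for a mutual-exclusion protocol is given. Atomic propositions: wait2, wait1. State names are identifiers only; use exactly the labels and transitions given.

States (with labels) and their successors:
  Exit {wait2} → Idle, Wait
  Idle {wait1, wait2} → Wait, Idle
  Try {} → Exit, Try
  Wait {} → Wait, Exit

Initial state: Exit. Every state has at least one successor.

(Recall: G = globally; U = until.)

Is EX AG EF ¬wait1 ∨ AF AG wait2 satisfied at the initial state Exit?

States satisfying AG EF ¬wait1: {Exit, Idle, Try, Wait}.
States satisfying EX AG EF ¬wait1: {Exit, Idle, Try, Wait}.
States satisfying AG wait2: ∅.
States satisfying AF AG wait2: ∅.
States satisfying EX AG EF ¬wait1 ∨ AF AG wait2: {Exit, Idle, Try, Wait}.
Exit ∈ Sat(EX AG EF ¬wait1 ∨ AF AG wait2).

Yes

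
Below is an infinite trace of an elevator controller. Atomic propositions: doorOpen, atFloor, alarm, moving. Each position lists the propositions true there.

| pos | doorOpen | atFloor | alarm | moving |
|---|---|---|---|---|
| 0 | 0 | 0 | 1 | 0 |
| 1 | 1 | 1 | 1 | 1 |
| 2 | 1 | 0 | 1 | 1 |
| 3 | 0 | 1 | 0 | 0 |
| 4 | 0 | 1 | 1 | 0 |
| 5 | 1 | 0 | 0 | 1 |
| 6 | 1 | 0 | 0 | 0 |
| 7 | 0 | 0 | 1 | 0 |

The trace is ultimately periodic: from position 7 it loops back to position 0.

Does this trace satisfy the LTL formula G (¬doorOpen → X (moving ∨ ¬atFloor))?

¬doorOpen → X (moving ∨ ¬atFloor) must hold at every position from 0 onward. It fails at position 3, so G (¬doorOpen → X (moving ∨ ¬atFloor)) is false.
Positions where ¬doorOpen holds: 0, 3, 4, 7.
Check X (moving ∨ ¬atFloor) at each: 0→ok, 3→fails, 4→ok, 7→ok.

No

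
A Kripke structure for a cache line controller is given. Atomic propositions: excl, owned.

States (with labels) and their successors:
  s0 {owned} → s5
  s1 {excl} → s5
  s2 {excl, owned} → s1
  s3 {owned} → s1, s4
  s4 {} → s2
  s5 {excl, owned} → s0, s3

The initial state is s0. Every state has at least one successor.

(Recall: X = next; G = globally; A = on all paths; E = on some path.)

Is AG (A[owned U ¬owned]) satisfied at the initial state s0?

States satisfying A[owned U ¬owned]: {s1, s2, s3, s4}.
States satisfying AG (A[owned U ¬owned]): ∅.
s0 is reachable from s0 and violates A[owned U ¬owned], so AG fails at s0.
s0 ∉ Sat(AG (A[owned U ¬owned])).

Does not hold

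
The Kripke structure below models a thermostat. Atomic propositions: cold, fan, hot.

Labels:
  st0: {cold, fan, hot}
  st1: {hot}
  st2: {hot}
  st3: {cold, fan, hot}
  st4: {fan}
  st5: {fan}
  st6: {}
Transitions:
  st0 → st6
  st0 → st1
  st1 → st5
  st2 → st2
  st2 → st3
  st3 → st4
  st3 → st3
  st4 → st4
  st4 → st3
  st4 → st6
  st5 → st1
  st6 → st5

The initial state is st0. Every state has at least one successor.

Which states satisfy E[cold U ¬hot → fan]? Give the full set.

{st0, st1, st2, st3, st4, st5}

States satisfying cold: {st0, st3}.
States satisfying ¬hot → fan: {st0, st1, st2, st3, st4, st5}.
States satisfying E[cold U ¬hot → fan]: {st0, st1, st2, st3, st4, st5}.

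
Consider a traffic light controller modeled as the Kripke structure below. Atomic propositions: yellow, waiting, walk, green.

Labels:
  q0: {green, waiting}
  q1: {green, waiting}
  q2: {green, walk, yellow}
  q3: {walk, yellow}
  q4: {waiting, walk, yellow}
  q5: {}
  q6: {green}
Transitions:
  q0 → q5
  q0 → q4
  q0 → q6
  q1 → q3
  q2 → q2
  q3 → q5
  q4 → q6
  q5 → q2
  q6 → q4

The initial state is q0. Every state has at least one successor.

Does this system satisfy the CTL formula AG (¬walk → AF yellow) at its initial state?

Holds

States satisfying ¬walk → AF yellow: {q0, q1, q2, q3, q4, q5, q6}.
States satisfying AG (¬walk → AF yellow): {q0, q1, q2, q3, q4, q5, q6}.
Every state reachable from q0 satisfies ¬walk → AF yellow.
q0 ∈ Sat(AG (¬walk → AF yellow)).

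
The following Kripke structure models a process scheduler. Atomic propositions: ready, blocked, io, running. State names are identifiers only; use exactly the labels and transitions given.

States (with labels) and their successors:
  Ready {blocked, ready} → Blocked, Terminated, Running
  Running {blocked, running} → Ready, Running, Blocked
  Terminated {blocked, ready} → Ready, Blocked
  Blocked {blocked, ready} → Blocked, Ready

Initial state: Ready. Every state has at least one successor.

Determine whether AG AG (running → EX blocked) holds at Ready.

Yes

States satisfying AG (running → EX blocked): {Ready, Running, Terminated, Blocked}.
States satisfying AG AG (running → EX blocked): {Ready, Running, Terminated, Blocked}.
Every state reachable from Ready satisfies AG (running → EX blocked).
Ready ∈ Sat(AG AG (running → EX blocked)).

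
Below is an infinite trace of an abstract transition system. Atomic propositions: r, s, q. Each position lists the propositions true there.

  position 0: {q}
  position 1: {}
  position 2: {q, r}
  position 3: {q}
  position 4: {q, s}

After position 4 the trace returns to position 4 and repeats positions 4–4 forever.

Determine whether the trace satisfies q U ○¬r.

Holds

Walking from position 0: ○¬r first holds at position 0, and q holds at every earlier position along the way, so q U ○¬r holds.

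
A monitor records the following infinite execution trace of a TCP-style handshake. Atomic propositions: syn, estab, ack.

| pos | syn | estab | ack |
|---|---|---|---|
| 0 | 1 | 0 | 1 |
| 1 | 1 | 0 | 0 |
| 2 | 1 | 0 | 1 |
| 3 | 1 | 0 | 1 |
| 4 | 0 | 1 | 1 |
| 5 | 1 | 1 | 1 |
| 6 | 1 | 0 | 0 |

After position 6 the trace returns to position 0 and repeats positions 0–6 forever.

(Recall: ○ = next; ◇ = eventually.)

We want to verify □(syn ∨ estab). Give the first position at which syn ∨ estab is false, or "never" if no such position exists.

syn ∨ estab holds at every position 0..6, and those are all the positions the trace ever visits, so the invariant □(syn ∨ estab) is never violated.

never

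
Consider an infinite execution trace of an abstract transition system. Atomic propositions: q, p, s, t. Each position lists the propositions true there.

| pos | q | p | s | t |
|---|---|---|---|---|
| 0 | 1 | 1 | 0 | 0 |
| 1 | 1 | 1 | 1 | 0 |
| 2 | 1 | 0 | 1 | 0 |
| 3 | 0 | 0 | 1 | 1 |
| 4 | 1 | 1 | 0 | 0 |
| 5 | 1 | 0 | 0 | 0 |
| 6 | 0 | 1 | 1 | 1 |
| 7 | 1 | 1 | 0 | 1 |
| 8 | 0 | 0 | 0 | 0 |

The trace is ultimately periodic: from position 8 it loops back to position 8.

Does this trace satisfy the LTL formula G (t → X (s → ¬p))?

Satisfied

t → X (s → ¬p) holds at every position 0..8, and those are all positions ever visited, so G (t → X (s → ¬p)) holds.
Positions where t holds: 3, 6, 7.
Check X (s → ¬p) at each: 3→ok, 6→ok, 7→ok.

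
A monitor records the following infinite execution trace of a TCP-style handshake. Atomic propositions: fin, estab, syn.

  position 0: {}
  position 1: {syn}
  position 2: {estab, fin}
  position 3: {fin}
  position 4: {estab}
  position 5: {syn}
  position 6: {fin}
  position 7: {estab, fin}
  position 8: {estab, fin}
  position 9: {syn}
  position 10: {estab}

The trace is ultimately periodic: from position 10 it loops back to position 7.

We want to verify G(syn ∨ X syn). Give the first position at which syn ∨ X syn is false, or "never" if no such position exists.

2

Check syn ∨ X syn at each position in order: 0 ✓, 1 ✓.
At position 2 the labels are {estab, fin} and the next position 3 has {fin}, so syn ∨ X syn is false there. This is the first violation.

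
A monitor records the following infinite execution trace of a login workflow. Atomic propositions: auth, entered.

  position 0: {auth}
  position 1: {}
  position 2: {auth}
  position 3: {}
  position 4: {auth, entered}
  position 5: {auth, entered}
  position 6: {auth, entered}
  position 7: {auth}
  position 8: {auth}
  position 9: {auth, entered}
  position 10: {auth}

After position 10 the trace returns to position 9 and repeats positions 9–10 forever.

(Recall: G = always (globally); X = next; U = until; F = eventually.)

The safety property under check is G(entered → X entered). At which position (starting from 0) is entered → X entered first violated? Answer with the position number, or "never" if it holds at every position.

6

Check entered → X entered at each position in order: 0 ✓, 1 ✓, 2 ✓, 3 ✓, 4 ✓, 5 ✓.
At position 6 the labels are {auth, entered} and the next position 7 has {auth}, so entered → X entered is false there. This is the first violation.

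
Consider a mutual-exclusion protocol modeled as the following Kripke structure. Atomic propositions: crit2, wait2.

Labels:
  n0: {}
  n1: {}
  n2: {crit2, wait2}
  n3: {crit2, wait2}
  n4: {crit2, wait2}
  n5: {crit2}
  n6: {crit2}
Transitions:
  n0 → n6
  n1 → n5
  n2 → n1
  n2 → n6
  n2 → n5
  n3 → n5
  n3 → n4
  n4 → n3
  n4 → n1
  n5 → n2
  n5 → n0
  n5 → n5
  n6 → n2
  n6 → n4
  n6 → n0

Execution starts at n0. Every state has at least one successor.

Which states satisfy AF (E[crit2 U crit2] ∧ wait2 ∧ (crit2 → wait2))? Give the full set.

{n2, n3, n4}

States satisfying E[crit2 U crit2] ∧ wait2 ∧ (crit2 → wait2): {n2, n3, n4}.
States satisfying AF (E[crit2 U crit2] ∧ wait2 ∧ (crit2 → wait2)): {n2, n3, n4}.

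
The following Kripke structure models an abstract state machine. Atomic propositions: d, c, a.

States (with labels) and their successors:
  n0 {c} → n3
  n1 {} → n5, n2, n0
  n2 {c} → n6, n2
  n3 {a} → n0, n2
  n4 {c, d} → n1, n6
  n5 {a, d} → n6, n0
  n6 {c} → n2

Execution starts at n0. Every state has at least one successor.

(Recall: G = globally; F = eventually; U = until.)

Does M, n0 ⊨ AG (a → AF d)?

States satisfying a → AF d: {n0, n1, n2, n4, n5, n6}.
States satisfying AG (a → AF d): {n2, n6}.
n3 is reachable from n0 and violates a → AF d, so AG fails at n0.
n0 ∉ Sat(AG (a → AF d)).

Does not hold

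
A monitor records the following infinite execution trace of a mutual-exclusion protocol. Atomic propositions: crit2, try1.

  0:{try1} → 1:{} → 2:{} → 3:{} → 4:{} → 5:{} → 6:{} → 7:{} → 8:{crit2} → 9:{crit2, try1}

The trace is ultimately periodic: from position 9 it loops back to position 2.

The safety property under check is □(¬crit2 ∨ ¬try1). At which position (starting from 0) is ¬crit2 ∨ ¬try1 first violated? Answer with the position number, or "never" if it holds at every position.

Check ¬crit2 ∨ ¬try1 at each position in order: 0 ✓, 1 ✓, 2 ✓, 3 ✓, 4 ✓, 5 ✓, 6 ✓, 7 ✓, 8 ✓.
At position 9 the labels are {crit2, try1}, so ¬crit2 ∨ ¬try1 is false there. This is the first violation.

9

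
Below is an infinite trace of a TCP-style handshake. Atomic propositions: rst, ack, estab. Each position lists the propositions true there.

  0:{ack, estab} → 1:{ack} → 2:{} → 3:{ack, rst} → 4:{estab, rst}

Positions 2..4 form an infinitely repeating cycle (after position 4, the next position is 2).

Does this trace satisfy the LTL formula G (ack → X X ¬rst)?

Violated

ack → X X ¬rst must hold at every position from 0 onward. It fails at position 1, so G (ack → X X ¬rst) is false.
Positions where ack holds: 0, 1, 3.
Check X X ¬rst at each: 0→ok, 1→fails, 3→ok.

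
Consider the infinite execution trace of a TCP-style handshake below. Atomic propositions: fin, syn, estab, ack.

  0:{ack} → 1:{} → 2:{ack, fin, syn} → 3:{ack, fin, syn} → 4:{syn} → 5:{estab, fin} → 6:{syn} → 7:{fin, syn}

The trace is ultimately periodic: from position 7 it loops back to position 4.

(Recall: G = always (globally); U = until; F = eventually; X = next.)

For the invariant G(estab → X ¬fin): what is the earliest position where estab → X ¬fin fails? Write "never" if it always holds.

estab → X ¬fin holds at every position 0..7, and those are all the positions the trace ever visits, so the invariant G(estab → X ¬fin) is never violated.

never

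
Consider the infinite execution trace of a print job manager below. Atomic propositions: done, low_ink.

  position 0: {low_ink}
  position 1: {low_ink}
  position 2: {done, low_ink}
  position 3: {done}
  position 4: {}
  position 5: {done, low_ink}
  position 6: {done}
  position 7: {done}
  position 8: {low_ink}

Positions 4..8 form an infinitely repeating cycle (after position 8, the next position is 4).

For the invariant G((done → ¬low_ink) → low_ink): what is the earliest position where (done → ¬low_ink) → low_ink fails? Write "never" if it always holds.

Check (done → ¬low_ink) → low_ink at each position in order: 0 ✓, 1 ✓, 2 ✓.
At position 3 the labels are {done}, so (done → ¬low_ink) → low_ink is false there. This is the first violation.

3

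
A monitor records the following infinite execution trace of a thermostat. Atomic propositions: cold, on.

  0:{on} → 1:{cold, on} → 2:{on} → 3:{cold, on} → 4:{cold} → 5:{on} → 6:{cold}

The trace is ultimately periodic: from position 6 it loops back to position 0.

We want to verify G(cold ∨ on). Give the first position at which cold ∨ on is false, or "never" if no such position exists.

cold ∨ on holds at every position 0..6, and those are all the positions the trace ever visits, so the invariant G(cold ∨ on) is never violated.

never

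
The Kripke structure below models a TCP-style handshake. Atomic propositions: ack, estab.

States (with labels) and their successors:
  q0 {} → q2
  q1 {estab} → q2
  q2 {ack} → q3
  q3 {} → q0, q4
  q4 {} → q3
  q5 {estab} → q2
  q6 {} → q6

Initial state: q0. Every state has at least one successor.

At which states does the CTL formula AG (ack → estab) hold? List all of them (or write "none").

{q6}

States satisfying ack → estab: {q0, q1, q3, q4, q5, q6}.
States satisfying AG (ack → estab): {q6}.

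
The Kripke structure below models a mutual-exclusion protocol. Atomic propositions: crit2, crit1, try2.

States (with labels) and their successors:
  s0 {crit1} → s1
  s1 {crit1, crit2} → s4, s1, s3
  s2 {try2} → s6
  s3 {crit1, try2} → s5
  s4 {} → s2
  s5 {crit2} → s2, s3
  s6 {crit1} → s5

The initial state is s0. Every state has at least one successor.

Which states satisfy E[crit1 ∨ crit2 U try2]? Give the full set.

States satisfying crit1 ∨ crit2: {s0, s1, s3, s5, s6}.
States satisfying try2: {s2, s3}.
States satisfying E[crit1 ∨ crit2 U try2]: {s0, s1, s2, s3, s5, s6}.

{s0, s1, s2, s3, s5, s6}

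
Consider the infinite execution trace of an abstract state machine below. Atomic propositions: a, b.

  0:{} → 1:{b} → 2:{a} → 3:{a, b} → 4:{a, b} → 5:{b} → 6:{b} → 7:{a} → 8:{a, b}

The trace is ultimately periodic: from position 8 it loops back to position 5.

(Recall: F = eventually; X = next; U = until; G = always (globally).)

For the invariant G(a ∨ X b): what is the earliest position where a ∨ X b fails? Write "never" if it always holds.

1

Check a ∨ X b at each position in order: 0 ✓.
At position 1 the labels are {b} and the next position 2 has {a}, so a ∨ X b is false there. This is the first violation.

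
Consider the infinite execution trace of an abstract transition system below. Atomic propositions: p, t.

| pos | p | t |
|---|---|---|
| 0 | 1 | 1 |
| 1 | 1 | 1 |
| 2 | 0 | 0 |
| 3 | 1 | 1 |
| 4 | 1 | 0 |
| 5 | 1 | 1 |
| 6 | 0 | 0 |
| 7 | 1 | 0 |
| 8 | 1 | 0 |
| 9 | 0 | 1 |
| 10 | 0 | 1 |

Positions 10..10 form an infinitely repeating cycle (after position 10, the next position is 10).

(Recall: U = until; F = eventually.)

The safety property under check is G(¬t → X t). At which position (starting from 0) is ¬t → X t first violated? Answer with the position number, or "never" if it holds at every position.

Check ¬t → X t at each position in order: 0 ✓, 1 ✓, 2 ✓, 3 ✓, 4 ✓, 5 ✓.
At position 6 the labels are {} and the next position 7 has {p}, so ¬t → X t is false there. This is the first violation.

6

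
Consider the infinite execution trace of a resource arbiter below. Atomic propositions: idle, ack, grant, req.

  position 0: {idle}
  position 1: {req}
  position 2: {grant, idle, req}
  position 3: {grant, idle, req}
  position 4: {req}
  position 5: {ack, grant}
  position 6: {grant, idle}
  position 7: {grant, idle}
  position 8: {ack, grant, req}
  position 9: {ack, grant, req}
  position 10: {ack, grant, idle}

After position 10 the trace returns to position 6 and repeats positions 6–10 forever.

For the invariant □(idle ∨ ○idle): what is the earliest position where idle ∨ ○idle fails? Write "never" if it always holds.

Check idle ∨ ○idle at each position in order: 0 ✓, 1 ✓, 2 ✓, 3 ✓.
At position 4 the labels are {req} and the next position 5 has {ack, grant}, so idle ∨ ○idle is false there. This is the first violation.

4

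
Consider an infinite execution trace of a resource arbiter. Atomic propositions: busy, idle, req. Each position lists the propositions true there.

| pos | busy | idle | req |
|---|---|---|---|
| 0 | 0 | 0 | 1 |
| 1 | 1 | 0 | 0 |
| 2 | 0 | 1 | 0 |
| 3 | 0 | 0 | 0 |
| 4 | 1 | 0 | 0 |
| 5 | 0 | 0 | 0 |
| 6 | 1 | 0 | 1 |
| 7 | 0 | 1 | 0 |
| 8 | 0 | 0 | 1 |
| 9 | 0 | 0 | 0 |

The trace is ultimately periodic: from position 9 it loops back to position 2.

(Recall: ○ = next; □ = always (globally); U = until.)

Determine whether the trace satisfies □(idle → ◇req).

Yes

idle → ◇req holds at every position 0..9, and those are all positions ever visited, so □(idle → ◇req) holds.
Positions where idle holds: 2, 7.
Check ◇req at each: 2→ok, 7→ok.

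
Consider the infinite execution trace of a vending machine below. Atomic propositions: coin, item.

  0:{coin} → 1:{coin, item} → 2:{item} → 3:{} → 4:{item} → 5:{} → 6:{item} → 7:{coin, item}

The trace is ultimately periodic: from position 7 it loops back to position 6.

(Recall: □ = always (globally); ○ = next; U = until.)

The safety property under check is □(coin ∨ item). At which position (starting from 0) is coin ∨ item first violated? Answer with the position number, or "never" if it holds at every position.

3

Check coin ∨ item at each position in order: 0 ✓, 1 ✓, 2 ✓.
At position 3 the labels are {}, so coin ∨ item is false there. This is the first violation.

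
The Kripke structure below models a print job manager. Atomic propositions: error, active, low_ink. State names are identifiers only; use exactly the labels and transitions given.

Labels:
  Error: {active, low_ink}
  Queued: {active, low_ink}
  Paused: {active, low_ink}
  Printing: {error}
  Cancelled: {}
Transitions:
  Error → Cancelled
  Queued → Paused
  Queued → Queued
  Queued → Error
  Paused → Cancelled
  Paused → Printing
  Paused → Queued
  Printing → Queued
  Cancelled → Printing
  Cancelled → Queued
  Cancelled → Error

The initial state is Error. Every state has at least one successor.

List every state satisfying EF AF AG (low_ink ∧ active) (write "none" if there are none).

States satisfying AF AG (low_ink ∧ active): ∅.
States satisfying EF AF AG (low_ink ∧ active): ∅.

none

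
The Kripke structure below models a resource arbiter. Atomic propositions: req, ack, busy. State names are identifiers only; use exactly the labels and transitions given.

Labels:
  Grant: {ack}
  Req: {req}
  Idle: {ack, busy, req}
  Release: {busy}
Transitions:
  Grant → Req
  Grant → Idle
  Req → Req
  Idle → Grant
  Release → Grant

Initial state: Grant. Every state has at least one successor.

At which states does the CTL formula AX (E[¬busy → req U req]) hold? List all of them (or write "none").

States satisfying E[¬busy → req U req]: {Req, Idle}.
States satisfying AX (E[¬busy → req U req]): {Grant, Req}.

{Grant, Req}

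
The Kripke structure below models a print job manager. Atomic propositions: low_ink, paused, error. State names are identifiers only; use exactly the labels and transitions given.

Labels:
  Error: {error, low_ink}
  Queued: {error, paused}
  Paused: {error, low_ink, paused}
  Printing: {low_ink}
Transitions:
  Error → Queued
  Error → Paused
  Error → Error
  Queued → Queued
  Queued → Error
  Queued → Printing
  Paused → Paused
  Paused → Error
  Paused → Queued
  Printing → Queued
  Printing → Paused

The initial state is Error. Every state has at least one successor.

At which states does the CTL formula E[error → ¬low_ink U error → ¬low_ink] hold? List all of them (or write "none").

{Queued, Printing}

States satisfying error → ¬low_ink: {Queued, Printing}.
States satisfying E[error → ¬low_ink U error → ¬low_ink]: {Queued, Printing}.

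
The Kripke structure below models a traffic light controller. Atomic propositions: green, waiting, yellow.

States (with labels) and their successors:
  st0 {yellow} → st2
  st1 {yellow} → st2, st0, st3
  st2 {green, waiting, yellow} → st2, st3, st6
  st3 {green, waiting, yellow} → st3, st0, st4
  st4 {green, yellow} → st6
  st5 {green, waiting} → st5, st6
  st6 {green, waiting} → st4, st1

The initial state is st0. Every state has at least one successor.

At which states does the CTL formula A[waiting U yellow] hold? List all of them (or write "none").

{st0, st1, st2, st3, st4, st6}

States satisfying waiting: {st2, st3, st5, st6}.
States satisfying yellow: {st0, st1, st2, st3, st4}.
States satisfying A[waiting U yellow]: {st0, st1, st2, st3, st4, st6}.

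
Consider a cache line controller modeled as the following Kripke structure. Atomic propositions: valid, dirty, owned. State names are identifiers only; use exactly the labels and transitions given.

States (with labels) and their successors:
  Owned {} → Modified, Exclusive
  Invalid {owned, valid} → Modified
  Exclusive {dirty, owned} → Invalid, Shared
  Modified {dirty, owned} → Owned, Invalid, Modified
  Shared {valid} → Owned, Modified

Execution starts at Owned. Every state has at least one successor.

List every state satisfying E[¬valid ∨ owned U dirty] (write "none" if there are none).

States satisfying ¬valid ∨ owned: {Owned, Invalid, Exclusive, Modified}.
States satisfying dirty: {Exclusive, Modified}.
States satisfying E[¬valid ∨ owned U dirty]: {Owned, Invalid, Exclusive, Modified}.

{Owned, Invalid, Exclusive, Modified}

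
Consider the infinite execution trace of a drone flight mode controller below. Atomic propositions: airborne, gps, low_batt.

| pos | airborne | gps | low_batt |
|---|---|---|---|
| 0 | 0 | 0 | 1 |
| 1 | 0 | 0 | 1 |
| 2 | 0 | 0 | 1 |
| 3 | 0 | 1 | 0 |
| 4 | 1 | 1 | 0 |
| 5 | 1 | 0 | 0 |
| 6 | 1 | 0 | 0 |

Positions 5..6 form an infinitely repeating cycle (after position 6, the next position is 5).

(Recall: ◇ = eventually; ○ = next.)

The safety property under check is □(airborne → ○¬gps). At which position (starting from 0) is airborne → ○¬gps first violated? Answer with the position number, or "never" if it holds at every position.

airborne → ○¬gps holds at every position 0..6, and those are all the positions the trace ever visits, so the invariant □(airborne → ○¬gps) is never violated.

never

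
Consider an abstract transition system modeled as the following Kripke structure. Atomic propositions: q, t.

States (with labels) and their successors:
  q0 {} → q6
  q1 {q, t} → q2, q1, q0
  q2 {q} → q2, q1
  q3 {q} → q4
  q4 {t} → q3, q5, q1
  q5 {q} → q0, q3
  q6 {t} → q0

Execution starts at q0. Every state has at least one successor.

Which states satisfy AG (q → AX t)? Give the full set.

{q0, q6}

States satisfying q → AX t: {q0, q3, q4, q6}.
States satisfying AG (q → AX t): {q0, q6}.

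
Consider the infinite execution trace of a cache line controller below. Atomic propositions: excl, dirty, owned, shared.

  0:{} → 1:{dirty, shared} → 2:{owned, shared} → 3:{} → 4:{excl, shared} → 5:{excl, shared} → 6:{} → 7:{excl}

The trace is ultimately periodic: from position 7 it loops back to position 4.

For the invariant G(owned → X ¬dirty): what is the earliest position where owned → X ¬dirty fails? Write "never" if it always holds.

owned → X ¬dirty holds at every position 0..7, and those are all the positions the trace ever visits, so the invariant G(owned → X ¬dirty) is never violated.

never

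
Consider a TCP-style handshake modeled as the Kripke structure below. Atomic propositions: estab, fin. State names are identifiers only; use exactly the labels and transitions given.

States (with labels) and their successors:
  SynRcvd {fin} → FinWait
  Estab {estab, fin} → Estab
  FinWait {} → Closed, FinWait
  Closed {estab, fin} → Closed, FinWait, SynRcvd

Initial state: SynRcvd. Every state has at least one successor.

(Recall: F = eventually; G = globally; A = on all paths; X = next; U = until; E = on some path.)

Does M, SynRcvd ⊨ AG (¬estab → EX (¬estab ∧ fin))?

Does not hold

States satisfying ¬estab → EX (¬estab ∧ fin): {Estab, Closed}.
States satisfying AG (¬estab → EX (¬estab ∧ fin)): {Estab}.
FinWait is reachable from SynRcvd and violates ¬estab → EX (¬estab ∧ fin), so AG fails at SynRcvd.
SynRcvd ∉ Sat(AG (¬estab → EX (¬estab ∧ fin))).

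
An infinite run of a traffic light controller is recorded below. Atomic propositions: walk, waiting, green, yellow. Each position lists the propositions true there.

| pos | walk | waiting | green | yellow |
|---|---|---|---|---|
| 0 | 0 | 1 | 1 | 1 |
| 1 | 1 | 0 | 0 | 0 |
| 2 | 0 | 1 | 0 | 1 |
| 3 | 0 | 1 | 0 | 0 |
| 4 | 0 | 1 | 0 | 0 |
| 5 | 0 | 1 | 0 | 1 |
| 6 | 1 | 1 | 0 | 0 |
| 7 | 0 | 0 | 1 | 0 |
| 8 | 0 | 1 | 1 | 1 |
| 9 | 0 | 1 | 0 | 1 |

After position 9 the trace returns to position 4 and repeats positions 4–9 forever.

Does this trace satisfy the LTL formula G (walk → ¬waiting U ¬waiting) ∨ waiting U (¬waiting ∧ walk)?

Yes

walk → ¬waiting U ¬waiting must hold at every position from 0 onward. It fails at position 6, so G (walk → ¬waiting U ¬waiting) is false.
Positions where walk holds: 1, 6.
Check ¬waiting U ¬waiting at each: 1→ok, 6→fails.
Walking from position 0: ¬waiting ∧ walk first holds at position 1, and waiting holds at every earlier position along the way, so waiting U (¬waiting ∧ walk) holds.
At position 0: G (walk → ¬waiting U ¬waiting) is false; waiting U (¬waiting ∧ walk) is true; so G (walk → ¬waiting U ¬waiting) ∨ waiting U (¬waiting ∧ walk) is true.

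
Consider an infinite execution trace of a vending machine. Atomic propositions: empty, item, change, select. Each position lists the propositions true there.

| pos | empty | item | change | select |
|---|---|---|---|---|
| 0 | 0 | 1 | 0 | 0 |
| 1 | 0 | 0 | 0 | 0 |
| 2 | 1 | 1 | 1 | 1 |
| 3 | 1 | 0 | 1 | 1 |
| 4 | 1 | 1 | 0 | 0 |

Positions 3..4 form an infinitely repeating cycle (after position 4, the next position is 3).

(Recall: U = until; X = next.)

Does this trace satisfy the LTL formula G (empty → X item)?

No

empty → X item must hold at every position from 0 onward. It fails at position 2, so G (empty → X item) is false.
Positions where empty holds: 2, 3, 4.
Check X item at each: 2→fails, 3→ok, 4→fails.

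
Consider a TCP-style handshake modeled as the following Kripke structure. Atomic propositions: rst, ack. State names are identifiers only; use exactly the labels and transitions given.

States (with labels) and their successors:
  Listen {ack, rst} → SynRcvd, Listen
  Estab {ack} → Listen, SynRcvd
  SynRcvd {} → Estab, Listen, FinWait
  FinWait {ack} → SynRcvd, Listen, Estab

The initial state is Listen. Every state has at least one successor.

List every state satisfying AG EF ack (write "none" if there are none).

{Listen, Estab, SynRcvd, FinWait}

States satisfying EF ack: {Listen, Estab, SynRcvd, FinWait}.
States satisfying AG EF ack: {Listen, Estab, SynRcvd, FinWait}.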